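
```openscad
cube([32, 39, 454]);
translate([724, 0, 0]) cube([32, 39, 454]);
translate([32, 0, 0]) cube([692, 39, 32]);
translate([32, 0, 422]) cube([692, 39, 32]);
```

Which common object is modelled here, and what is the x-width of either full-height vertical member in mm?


A picture frame. The border width is 32 mm.

Four thin pieces enclosing a rectangular opening — a picture frame. The two full-height stiles are 454 mm tall; the top rail sits at z = 422 and is 32 mm tall, so the border above the opening is 454 − 422 = 32 mm, matching the stile x-width.


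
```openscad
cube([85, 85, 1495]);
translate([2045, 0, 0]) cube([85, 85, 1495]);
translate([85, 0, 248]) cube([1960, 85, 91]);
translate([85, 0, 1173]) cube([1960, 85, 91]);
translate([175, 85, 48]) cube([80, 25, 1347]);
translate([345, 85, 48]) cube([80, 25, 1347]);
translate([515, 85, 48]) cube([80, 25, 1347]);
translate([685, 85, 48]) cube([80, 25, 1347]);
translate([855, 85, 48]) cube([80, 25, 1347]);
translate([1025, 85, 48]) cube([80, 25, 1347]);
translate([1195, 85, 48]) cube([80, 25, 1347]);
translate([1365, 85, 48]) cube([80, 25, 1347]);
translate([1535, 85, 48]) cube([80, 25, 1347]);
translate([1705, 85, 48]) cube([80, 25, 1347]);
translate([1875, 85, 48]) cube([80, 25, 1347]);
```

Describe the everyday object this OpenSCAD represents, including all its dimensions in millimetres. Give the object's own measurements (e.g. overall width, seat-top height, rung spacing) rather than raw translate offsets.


A fence section. Two 85×85 mm posts, 1495 mm tall, stand on the floor with a clear span of 1960 mm between their inner faces. Two horizontal rails of 85×91 mm section span the gap between the posts with their undersides at z = 248 mm and z = 1173 mm, flush with the posts' −y face. 11 pickets, each 80 mm wide, 25 mm thick and 1347 mm tall, are fixed to the +y face of the rails with their bottoms at z = 48 mm, spaced across the span with a 90 mm gap after the −x post and between neighbouring pickets and before the +x post.


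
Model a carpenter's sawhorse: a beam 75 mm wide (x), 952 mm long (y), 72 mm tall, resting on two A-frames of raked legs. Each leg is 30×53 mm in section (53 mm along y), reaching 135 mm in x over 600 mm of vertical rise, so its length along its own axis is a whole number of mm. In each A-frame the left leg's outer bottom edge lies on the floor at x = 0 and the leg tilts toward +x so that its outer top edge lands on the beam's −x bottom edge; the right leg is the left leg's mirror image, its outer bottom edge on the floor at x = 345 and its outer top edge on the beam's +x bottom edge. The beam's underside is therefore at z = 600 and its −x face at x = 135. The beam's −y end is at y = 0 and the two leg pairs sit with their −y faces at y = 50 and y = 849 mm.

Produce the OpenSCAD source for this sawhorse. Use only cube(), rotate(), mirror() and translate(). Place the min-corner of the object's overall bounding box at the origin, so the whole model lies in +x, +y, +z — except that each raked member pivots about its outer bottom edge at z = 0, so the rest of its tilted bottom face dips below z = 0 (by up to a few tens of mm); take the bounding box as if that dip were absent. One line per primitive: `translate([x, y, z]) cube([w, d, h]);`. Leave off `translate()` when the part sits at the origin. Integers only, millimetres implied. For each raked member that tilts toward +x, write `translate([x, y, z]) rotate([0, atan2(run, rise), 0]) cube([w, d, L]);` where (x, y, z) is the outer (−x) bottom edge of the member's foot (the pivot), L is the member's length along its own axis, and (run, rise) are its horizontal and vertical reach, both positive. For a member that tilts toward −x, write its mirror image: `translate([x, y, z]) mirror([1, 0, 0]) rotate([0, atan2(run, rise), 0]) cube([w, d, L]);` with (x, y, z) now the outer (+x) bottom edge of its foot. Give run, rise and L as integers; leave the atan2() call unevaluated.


translate([135, 0, 600]) cube([75, 952, 72]);
translate([0, 50, 0]) rotate([0, atan2(135, 600), 0]) cube([30, 53, 615]);
translate([345, 50, 0]) mirror([1, 0, 0]) rotate([0, atan2(135, 600), 0]) cube([30, 53, 615]);
translate([0, 849, 0]) rotate([0, atan2(135, 600), 0]) cube([30, 53, 615]);
translate([345, 849, 0]) mirror([1, 0, 0]) rotate([0, atan2(135, 600), 0]) cube([30, 53, 615]);


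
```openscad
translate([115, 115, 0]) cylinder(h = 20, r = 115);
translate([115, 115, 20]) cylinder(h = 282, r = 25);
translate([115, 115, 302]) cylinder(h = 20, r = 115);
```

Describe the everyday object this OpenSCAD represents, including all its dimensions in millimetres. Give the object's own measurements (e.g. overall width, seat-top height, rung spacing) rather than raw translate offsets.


A spool: two coaxial disc flanges of radius 115 mm and thickness 20 mm, joined by a core cylinder of radius 25 mm and height 282 mm. The lower flange rests on z = 0 and the three cylinders share a vertical axis.


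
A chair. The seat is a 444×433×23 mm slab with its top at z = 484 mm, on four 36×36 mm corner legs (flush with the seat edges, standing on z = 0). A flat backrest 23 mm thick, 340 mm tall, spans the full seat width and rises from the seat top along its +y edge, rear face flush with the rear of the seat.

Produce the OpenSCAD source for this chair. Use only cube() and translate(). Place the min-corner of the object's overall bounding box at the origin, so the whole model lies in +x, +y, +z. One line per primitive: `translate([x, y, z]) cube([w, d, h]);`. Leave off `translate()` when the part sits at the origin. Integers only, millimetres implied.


translate([0, 0, 461]) cube([444, 433, 23]);
cube([36, 36, 461]);
translate([408, 0, 0]) cube([36, 36, 461]);
translate([0, 397, 0]) cube([36, 36, 461]);
translate([408, 397, 0]) cube([36, 36, 461]);
translate([0, 410, 484]) cube([444, 23, 340]);


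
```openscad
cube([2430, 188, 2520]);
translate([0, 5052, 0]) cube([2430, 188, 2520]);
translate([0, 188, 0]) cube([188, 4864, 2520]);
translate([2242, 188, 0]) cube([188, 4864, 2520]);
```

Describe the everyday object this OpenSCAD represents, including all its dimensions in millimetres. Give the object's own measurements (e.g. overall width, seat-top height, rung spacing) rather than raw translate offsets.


The wall frame of a small rectangular building: four walls, each 2520 mm tall and 188 mm thick, enclosing a footprint 2430 mm (x) by 5240 mm (y) outside-to-outside, with no floor or roof. The front and back walls (the −y and +y sides) span the full width; the two side walls fit between them.


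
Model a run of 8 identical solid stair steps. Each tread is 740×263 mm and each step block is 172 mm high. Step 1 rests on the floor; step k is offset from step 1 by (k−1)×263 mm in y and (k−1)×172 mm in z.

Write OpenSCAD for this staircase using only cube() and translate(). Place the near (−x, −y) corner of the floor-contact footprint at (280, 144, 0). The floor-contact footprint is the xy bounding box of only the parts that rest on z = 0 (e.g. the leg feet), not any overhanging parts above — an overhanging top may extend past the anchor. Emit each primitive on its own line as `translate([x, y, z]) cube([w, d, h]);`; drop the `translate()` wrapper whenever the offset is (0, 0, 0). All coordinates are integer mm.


translate([280, 144, 0]) cube([740, 263, 172]);
translate([280, 407, 172]) cube([740, 263, 172]);
translate([280, 670, 344]) cube([740, 263, 172]);
translate([280, 933, 516]) cube([740, 263, 172]);
translate([280, 1196, 688]) cube([740, 263, 172]);
translate([280, 1459, 860]) cube([740, 263, 172]);
translate([280, 1722, 1032]) cube([740, 263, 172]);
translate([280, 1985, 1204]) cube([740, 263, 172]);


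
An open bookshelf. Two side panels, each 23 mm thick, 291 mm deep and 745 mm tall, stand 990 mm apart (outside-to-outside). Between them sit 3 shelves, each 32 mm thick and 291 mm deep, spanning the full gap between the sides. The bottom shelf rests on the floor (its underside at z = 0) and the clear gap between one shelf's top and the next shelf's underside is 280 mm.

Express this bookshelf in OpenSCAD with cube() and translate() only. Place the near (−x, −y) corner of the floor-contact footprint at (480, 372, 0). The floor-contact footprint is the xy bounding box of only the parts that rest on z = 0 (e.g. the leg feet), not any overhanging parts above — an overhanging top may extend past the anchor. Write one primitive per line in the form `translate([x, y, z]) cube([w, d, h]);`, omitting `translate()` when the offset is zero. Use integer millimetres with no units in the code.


translate([480, 372, 0]) cube([23, 291, 745]);
translate([1447, 372, 0]) cube([23, 291, 745]);
translate([503, 372, 0]) cube([944, 291, 32]);
translate([503, 372, 312]) cube([944, 291, 32]);
translate([503, 372, 624]) cube([944, 291, 32]);


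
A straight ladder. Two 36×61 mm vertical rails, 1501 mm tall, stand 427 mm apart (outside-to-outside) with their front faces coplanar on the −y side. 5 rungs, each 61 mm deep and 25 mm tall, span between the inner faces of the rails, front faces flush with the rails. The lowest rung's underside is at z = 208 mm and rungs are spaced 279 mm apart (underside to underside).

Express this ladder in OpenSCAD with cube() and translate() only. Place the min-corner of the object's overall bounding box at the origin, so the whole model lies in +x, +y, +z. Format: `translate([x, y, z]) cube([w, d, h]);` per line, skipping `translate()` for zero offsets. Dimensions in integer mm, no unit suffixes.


cube([36, 61, 1501]);
translate([391, 0, 0]) cube([36, 61, 1501]);
translate([36, 0, 208]) cube([355, 61, 25]);
translate([36, 0, 487]) cube([355, 61, 25]);
translate([36, 0, 766]) cube([355, 61, 25]);
translate([36, 0, 1045]) cube([355, 61, 25]);
translate([36, 0, 1324]) cube([355, 61, 25]);


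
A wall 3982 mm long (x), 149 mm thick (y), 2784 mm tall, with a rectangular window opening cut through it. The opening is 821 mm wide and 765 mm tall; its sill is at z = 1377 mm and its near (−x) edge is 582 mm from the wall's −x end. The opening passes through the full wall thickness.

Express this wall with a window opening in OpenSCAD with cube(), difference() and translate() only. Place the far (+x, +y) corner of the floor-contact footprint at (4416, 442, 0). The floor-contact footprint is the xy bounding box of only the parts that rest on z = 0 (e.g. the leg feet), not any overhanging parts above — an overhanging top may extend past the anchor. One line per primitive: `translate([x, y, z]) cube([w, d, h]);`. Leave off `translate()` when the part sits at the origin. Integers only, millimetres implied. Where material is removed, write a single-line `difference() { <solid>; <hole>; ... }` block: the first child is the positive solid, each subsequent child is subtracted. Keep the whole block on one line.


difference() { translate([434, 293, 0]) cube([3982, 149, 2784]); translate([1016, 293, 1377]) cube([821, 149, 765]); }


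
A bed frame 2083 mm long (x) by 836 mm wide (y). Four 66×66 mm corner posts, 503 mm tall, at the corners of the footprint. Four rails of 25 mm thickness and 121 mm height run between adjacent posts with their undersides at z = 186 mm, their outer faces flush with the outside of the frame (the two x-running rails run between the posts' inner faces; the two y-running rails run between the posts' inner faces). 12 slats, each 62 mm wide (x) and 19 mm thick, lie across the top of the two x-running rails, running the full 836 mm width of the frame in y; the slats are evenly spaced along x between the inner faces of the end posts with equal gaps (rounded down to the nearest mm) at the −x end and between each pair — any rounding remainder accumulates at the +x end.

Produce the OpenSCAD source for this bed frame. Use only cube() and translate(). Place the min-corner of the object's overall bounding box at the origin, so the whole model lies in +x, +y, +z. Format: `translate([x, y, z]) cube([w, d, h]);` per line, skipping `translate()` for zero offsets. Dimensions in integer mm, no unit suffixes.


// slat z = rail_z + rail_h = 186 + 121 = 307
// slat gap = ⌊(1951 − 12·62) / 13⌋ = 92
cube([66, 66, 503]);
translate([0, 770, 0]) cube([66, 66, 503]);
translate([2017, 0, 0]) cube([66, 66, 503]);
translate([2017, 770, 0]) cube([66, 66, 503]);
translate([66, 0, 186]) cube([1951, 25, 121]);
translate([66, 811, 186]) cube([1951, 25, 121]);
translate([0, 66, 186]) cube([25, 704, 121]);
translate([2058, 66, 186]) cube([25, 704, 121]);
translate([158, 0, 307]) cube([62, 836, 19]);
translate([312, 0, 307]) cube([62, 836, 19]);
translate([466, 0, 307]) cube([62, 836, 19]);
translate([620, 0, 307]) cube([62, 836, 19]);
translate([774, 0, 307]) cube([62, 836, 19]);
translate([928, 0, 307]) cube([62, 836, 19]);
translate([1082, 0, 307]) cube([62, 836, 19]);
translate([1236, 0, 307]) cube([62, 836, 19]);
translate([1390, 0, 307]) cube([62, 836, 19]);
translate([1544, 0, 307]) cube([62, 836, 19]);
translate([1698, 0, 307]) cube([62, 836, 19]);
translate([1852, 0, 307]) cube([62, 836, 19]);


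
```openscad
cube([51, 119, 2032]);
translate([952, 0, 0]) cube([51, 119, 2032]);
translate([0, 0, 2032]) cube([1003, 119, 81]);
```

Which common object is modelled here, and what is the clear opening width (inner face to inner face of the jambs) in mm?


A door frame. The clear opening width is 901 mm.

Two 2032 mm tall posts with a header on top — a door frame. The left jamb is 51 mm wide at x = 0; the right jamb starts at x = 952. The clear opening is 952 − 51 = 901 mm.


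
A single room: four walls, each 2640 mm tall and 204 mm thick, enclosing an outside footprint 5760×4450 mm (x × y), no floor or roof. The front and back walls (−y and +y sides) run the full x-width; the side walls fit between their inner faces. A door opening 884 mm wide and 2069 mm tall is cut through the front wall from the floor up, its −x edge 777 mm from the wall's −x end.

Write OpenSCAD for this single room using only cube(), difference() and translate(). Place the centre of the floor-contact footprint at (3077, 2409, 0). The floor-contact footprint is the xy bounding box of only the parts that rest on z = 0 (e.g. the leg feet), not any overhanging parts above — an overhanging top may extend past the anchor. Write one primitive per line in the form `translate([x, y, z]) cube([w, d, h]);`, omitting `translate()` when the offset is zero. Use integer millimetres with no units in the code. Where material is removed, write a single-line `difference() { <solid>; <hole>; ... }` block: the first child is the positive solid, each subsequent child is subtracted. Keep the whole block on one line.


difference() { translate([197, 184, 0]) cube([5760, 204, 2640]); translate([974, 184, 0]) cube([884, 204, 2069]); }
translate([197, 4430, 0]) cube([5760, 204, 2640]);
translate([197, 388, 0]) cube([204, 4042, 2640]);
translate([5753, 388, 0]) cube([204, 4042, 2640]);


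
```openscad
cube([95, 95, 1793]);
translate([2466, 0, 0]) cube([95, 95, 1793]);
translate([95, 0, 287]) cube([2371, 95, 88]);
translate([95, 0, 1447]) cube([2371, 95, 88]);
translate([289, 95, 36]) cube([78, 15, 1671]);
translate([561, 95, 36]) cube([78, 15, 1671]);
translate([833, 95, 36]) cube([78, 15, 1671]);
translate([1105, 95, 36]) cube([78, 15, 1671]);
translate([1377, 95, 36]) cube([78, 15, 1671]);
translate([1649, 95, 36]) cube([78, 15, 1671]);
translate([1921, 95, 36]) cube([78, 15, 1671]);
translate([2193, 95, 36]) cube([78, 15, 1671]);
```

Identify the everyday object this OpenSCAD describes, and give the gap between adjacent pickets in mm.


A fence section. The picket gap is 194 mm.

Two posts, two rails, 8 pickets — a fence section. Span 2371 mm holds 8 pickets of 78 mm with 9 equal gaps: ⌊(2371 − 8·78) / 9⌋ = 194 mm.


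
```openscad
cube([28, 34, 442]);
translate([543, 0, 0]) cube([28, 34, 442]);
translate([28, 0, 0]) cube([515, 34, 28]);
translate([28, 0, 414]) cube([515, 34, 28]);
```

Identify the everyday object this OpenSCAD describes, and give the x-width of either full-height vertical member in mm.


A picture frame. The border width is 28 mm.

Four thin pieces enclosing a rectangular opening — a picture frame. The two full-height stiles are 442 mm tall; the top rail sits at z = 414 and is 28 mm tall, so the border above the opening is 442 − 414 = 28 mm, matching the stile x-width.


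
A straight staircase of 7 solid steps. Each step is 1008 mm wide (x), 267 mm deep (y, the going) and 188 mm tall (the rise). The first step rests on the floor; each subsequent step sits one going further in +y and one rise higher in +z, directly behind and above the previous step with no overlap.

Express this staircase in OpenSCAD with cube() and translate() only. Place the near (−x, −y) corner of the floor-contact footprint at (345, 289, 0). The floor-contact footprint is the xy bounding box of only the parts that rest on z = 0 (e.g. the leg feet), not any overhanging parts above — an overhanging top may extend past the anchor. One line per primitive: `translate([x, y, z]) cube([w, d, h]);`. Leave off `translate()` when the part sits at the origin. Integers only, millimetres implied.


translate([345, 289, 0]) cube([1008, 267, 188]);
translate([345, 556, 188]) cube([1008, 267, 188]);
translate([345, 823, 376]) cube([1008, 267, 188]);
translate([345, 1090, 564]) cube([1008, 267, 188]);
translate([345, 1357, 752]) cube([1008, 267, 188]);
translate([345, 1624, 940]) cube([1008, 267, 188]);
translate([345, 1891, 1128]) cube([1008, 267, 188]);


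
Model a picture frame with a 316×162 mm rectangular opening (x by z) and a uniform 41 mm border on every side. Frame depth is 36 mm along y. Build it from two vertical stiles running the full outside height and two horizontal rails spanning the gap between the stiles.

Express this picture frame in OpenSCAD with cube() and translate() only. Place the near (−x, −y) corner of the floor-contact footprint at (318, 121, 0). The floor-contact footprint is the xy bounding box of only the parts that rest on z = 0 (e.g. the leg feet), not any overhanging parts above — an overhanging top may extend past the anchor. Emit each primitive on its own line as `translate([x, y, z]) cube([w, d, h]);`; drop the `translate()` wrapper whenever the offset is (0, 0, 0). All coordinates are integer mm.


translate([318, 121, 0]) cube([41, 36, 244]);
translate([675, 121, 0]) cube([41, 36, 244]);
translate([359, 121, 0]) cube([316, 36, 41]);
translate([359, 121, 203]) cube([316, 36, 41]);


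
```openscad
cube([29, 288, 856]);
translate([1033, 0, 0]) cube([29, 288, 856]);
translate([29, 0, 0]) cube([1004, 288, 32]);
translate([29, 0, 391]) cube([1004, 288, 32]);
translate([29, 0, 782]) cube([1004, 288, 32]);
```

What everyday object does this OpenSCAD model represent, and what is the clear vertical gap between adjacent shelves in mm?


A bookshelf. The clear shelf gap is 359 mm.

Two tall side panels with 3 horizontal boards between them — a bookshelf. The first two shelf undersides are at z = 0 and z = 391; with shelf thickness 32, the clear gap is 391 − 0 − 32 = 359 mm.


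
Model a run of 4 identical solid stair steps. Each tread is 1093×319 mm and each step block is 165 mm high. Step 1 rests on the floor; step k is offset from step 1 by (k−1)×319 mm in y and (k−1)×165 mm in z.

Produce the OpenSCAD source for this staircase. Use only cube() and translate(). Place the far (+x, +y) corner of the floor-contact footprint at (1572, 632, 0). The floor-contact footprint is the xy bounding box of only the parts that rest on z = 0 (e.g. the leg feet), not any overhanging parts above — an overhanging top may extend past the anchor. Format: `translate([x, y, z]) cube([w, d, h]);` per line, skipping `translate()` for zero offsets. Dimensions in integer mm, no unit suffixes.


translate([479, 313, 0]) cube([1093, 319, 165]);
translate([479, 632, 165]) cube([1093, 319, 165]);
translate([479, 951, 330]) cube([1093, 319, 165]);
translate([479, 1270, 495]) cube([1093, 319, 165]);


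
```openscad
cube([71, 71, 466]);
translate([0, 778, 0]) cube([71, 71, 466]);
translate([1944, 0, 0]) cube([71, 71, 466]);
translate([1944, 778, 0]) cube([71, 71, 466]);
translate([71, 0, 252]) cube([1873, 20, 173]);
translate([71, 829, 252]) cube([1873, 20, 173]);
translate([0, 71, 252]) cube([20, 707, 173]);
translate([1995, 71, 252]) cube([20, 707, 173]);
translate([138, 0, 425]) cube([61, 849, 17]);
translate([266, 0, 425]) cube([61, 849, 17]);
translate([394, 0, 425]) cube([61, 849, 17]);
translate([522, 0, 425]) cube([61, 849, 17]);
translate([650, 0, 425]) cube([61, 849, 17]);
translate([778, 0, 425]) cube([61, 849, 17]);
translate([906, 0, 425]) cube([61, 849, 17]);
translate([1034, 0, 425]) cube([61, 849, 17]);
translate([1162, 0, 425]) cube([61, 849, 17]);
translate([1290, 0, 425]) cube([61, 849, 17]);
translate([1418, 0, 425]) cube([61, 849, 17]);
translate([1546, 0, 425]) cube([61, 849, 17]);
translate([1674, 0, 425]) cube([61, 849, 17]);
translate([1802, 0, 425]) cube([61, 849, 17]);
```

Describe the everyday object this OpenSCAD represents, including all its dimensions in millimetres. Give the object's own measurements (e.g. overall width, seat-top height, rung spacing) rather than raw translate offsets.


A bed frame 2015 mm long (x) by 849 mm wide (y). Four 71×71 mm corner posts, 466 mm tall, at the corners of the footprint. Four rails of 20 mm thickness and 173 mm height run between adjacent posts with their undersides at z = 252 mm, their outer faces flush with the outside of the frame (the two x-running rails run between the posts' inner faces; the two y-running rails run between the posts' inner faces). 14 slats, each 61 mm wide (x) and 17 mm thick, lie across the top of the two x-running rails, running the full 849 mm width of the frame in y; along x they sit between the end posts with a 67 mm gap after the −x posts and between neighbouring slats, leaving 81 mm before the +x posts.


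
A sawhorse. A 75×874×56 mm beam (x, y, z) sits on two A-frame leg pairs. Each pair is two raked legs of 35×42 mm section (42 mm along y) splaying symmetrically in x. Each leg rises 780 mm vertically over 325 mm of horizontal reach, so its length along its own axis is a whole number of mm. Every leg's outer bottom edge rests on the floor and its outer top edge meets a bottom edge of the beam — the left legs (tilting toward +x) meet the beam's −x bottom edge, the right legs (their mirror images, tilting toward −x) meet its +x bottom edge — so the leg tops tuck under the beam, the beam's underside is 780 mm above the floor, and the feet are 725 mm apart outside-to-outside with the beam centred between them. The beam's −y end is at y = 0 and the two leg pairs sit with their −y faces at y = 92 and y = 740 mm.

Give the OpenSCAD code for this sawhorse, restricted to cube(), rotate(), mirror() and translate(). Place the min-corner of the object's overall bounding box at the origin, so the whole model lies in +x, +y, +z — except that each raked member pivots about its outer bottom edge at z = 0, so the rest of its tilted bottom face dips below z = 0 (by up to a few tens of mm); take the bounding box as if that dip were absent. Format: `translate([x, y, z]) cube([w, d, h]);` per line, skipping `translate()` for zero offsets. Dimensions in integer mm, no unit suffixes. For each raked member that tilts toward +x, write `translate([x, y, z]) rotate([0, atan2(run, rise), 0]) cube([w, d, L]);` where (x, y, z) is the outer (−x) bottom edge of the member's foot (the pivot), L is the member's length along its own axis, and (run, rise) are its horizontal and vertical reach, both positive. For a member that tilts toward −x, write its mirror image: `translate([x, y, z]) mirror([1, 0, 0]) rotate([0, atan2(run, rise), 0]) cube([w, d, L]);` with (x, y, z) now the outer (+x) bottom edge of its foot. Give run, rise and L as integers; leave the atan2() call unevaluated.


// leg length = √(325² + 780²) = 845
// right-leg outer foot x = 2·325 + 75 = 725
// beam min-corner = (325, 0, 780)
translate([325, 0, 780]) cube([75, 874, 56]);
translate([0, 92, 0]) rotate([0, atan2(325, 780), 0]) cube([35, 42, 845]);
translate([725, 92, 0]) mirror([1, 0, 0]) rotate([0, atan2(325, 780), 0]) cube([35, 42, 845]);
translate([0, 740, 0]) rotate([0, atan2(325, 780), 0]) cube([35, 42, 845]);
translate([725, 740, 0]) mirror([1, 0, 0]) rotate([0, atan2(325, 780), 0]) cube([35, 42, 845]);


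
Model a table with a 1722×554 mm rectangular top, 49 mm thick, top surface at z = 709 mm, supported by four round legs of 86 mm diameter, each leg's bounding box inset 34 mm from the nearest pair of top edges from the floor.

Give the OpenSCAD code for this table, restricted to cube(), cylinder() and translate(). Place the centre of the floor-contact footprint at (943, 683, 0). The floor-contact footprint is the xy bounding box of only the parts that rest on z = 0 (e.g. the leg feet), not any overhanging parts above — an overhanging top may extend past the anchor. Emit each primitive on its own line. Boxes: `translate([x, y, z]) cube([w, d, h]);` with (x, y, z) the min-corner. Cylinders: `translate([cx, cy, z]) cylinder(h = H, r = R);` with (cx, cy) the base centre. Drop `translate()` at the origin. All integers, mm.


translate([82, 406, 660]) cube([1722, 554, 49]);
translate([159, 483, 0]) cylinder(h = 660, r = 43);
translate([1727, 483, 0]) cylinder(h = 660, r = 43);
translate([159, 883, 0]) cylinder(h = 660, r = 43);
translate([1727, 883, 0]) cylinder(h = 660, r = 43);


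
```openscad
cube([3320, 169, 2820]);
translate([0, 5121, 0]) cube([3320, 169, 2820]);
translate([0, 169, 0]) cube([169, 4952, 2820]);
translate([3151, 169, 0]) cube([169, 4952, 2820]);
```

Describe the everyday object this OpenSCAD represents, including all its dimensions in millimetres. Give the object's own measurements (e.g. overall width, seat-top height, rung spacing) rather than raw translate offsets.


The wall frame of a small rectangular building: four walls, each 2820 mm tall and 169 mm thick, enclosing a footprint 3320 mm (x) by 5290 mm (y) outside-to-outside, with no floor or roof. The front and back walls (the −y and +y sides) span the full width; the two side walls fit between them.


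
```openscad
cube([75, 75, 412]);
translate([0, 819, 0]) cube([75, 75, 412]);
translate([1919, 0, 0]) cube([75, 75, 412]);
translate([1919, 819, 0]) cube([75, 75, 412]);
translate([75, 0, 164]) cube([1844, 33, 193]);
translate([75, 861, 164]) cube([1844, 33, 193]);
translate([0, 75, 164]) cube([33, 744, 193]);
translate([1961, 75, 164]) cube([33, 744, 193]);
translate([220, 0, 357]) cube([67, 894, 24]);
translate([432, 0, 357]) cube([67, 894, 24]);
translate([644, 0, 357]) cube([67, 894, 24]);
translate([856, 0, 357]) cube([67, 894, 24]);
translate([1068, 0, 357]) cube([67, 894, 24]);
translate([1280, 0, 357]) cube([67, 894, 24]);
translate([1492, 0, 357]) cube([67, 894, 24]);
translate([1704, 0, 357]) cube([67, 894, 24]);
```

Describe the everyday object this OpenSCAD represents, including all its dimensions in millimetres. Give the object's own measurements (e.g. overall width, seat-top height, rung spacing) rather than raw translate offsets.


A bed frame 1994 mm long (x) by 894 mm wide (y). Four 75×75 mm corner posts, 412 mm tall, at the corners of the footprint. Four rails of 33 mm thickness and 193 mm height run between adjacent posts with their undersides at z = 164 mm, their outer faces flush with the outside of the frame (the two x-running rails run between the posts' inner faces; the two y-running rails run between the posts' inner faces). 8 slats, each 67 mm wide (x) and 24 mm thick, lie across the top of the two x-running rails, running the full 894 mm width of the frame in y; along x they sit between the end posts with a 145 mm gap after the −x posts and between neighbouring slats, leaving 148 mm before the +x posts.


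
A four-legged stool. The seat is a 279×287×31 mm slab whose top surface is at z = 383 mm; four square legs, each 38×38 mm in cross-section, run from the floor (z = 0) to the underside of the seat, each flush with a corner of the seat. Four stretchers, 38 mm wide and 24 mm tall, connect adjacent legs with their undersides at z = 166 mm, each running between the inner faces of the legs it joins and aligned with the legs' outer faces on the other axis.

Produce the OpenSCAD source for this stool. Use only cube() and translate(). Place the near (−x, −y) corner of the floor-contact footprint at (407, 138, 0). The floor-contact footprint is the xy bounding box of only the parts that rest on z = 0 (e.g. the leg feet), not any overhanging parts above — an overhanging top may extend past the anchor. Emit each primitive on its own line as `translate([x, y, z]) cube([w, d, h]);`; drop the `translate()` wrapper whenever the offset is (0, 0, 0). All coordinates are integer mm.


// leg_h = 383 - 31 = 352
// stretcher span = 279 - 2*38 = 203
translate([407, 138, 352]) cube([279, 287, 31]);
translate([407, 138, 0]) cube([38, 38, 352]);
translate([648, 138, 0]) cube([38, 38, 352]);
translate([407, 387, 0]) cube([38, 38, 352]);
translate([648, 387, 0]) cube([38, 38, 352]);
translate([445, 138, 166]) cube([203, 38, 24]);
translate([445, 387, 166]) cube([203, 38, 24]);
translate([407, 176, 166]) cube([38, 211, 24]);
translate([648, 176, 166]) cube([38, 211, 24]);


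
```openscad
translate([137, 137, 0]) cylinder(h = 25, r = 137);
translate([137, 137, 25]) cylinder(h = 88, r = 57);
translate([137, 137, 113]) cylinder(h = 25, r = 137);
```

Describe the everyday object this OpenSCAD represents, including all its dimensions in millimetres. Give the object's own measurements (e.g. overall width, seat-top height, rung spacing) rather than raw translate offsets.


A spool: two coaxial disc flanges of radius 137 mm and thickness 25 mm, joined by a core cylinder of radius 57 mm and height 88 mm. The lower flange rests on z = 0 and the three cylinders share a vertical axis.


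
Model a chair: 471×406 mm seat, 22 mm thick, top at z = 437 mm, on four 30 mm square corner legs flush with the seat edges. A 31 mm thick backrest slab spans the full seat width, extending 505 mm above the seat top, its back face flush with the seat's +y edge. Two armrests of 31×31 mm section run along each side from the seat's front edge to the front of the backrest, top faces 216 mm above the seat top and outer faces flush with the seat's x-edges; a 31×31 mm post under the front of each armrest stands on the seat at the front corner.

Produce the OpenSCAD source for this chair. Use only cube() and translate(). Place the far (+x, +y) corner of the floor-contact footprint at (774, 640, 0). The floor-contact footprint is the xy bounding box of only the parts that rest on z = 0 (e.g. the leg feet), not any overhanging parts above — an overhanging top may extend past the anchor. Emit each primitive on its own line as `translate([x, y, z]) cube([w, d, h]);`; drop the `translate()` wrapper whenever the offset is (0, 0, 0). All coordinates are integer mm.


translate([303, 234, 415]) cube([471, 406, 22]);
translate([303, 234, 0]) cube([30, 30, 415]);
translate([744, 234, 0]) cube([30, 30, 415]);
translate([303, 610, 0]) cube([30, 30, 415]);
translate([744, 610, 0]) cube([30, 30, 415]);
translate([303, 609, 437]) cube([471, 31, 505]);
translate([303, 234, 622]) cube([31, 375, 31]);
translate([743, 234, 622]) cube([31, 375, 31]);
translate([303, 234, 437]) cube([31, 31, 185]);
translate([743, 234, 437]) cube([31, 31, 185]);


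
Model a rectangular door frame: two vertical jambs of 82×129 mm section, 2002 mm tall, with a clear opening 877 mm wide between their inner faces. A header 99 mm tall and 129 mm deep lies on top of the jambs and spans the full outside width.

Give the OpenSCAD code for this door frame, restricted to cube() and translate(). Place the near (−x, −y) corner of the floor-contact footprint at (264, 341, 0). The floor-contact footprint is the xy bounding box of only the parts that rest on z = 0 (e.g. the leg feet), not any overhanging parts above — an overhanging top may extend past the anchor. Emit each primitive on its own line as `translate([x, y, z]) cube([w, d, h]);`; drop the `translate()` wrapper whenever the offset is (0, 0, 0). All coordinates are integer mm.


translate([264, 341, 0]) cube([82, 129, 2002]);
translate([1223, 341, 0]) cube([82, 129, 2002]);
translate([264, 341, 2002]) cube([1041, 129, 99]);


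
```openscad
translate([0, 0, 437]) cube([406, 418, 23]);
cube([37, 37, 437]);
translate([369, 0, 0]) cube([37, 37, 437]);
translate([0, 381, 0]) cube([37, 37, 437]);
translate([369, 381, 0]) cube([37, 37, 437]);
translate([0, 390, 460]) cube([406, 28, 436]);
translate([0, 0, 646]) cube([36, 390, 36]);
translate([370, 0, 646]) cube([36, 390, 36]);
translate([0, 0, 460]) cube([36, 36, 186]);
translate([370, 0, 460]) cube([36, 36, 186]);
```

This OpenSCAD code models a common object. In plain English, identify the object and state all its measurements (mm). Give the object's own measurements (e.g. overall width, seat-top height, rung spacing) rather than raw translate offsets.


A chair. The seat is a 406×418×23 mm slab with its top at z = 460 mm, on four 37×37 mm corner legs (flush with the seat edges, standing on z = 0). A flat backrest 28 mm thick, 436 mm tall, spans the full seat width and rises from the seat top along its +y edge, rear face flush with the rear of the seat. Two armrests of 36×36 mm section run along each side from the seat's front edge to the front of the backrest, top faces 222 mm above the seat top and outer faces flush with the seat's x-edges; a 36×36 mm post under the front of each armrest stands on the seat at the front corner.


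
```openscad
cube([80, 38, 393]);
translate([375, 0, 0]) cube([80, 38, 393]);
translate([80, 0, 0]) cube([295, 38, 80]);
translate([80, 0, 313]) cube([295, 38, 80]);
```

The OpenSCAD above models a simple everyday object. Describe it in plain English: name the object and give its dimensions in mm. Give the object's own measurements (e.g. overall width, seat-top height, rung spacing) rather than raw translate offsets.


A rectangular picture frame lying in the x–z plane (depth along y). The opening is 295 mm wide (x) by 233 mm tall (z), surrounded by a border 80 mm wide on all four sides. The frame is 38 mm deep and is made of two full-height vertical stiles with two horizontal rails fitted between them.


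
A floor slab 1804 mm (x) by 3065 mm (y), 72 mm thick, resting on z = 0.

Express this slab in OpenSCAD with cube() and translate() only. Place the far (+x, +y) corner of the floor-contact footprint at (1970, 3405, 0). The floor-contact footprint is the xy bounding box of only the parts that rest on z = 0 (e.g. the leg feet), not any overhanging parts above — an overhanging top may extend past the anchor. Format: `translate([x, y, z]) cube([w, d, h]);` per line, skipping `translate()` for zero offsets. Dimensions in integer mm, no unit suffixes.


translate([166, 340, 0]) cube([1804, 3065, 72]);


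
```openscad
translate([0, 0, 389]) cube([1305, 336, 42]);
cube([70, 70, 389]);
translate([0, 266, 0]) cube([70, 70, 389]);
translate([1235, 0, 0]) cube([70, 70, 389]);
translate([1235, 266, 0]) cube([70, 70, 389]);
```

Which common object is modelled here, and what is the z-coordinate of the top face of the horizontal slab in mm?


A bench. The seat-top height is 431 mm.

A long slab on four corner posts — a bench. The slab sits at z = 389 with thickness 42, so the top is 389 + 42 = 431 mm.


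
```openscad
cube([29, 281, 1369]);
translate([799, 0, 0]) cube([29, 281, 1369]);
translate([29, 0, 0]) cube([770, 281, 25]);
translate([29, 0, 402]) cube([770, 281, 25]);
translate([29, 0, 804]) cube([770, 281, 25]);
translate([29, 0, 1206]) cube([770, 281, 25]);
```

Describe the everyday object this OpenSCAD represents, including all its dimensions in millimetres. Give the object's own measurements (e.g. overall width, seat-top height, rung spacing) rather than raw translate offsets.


An open bookshelf. Two side panels, each 29 mm thick, 281 mm deep and 1369 mm tall, stand 828 mm apart (outside-to-outside). Between them sit 4 shelves, each 25 mm thick and 281 mm deep, spanning the full gap between the sides. The bottom shelf rests on the floor (its underside at z = 0) and the clear gap between one shelf's top and the next shelf's underside is 377 mm.


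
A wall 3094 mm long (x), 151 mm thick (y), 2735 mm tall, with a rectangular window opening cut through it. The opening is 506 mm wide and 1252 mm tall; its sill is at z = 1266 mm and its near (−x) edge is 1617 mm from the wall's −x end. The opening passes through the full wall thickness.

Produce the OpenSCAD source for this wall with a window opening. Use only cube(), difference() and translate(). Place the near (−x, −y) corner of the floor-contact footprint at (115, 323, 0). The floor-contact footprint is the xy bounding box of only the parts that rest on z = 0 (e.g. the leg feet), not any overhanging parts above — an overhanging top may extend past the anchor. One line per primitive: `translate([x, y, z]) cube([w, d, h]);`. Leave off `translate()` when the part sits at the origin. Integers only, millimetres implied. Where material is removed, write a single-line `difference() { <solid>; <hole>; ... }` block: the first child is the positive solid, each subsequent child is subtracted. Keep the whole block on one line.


difference() { translate([115, 323, 0]) cube([3094, 151, 2735]); translate([1732, 323, 1266]) cube([506, 151, 1252]); }


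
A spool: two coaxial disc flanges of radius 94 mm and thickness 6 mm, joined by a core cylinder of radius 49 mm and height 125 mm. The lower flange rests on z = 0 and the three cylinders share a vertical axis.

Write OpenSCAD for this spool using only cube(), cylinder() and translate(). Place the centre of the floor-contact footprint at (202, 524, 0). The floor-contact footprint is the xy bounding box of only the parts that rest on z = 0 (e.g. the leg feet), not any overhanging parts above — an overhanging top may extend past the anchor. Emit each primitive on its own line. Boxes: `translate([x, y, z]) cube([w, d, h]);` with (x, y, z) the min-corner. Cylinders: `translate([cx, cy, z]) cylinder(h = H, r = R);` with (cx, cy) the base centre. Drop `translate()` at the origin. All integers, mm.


translate([202, 524, 0]) cylinder(h = 6, r = 94);
translate([202, 524, 6]) cylinder(h = 125, r = 49);
translate([202, 524, 131]) cylinder(h = 6, r = 94);


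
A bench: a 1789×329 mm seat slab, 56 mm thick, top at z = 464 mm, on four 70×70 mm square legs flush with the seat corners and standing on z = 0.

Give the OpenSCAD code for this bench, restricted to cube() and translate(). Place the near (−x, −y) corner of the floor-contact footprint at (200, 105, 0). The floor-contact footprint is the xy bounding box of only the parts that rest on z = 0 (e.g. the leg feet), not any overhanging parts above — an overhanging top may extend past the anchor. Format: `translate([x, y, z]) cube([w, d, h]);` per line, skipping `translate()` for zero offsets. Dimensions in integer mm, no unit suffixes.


translate([200, 105, 408]) cube([1789, 329, 56]);
translate([200, 105, 0]) cube([70, 70, 408]);
translate([200, 364, 0]) cube([70, 70, 408]);
translate([1919, 105, 0]) cube([70, 70, 408]);
translate([1919, 364, 0]) cube([70, 70, 408]);


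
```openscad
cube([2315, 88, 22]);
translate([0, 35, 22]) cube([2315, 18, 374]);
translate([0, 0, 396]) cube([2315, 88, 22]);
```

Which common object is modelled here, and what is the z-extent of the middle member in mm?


An I-beam. The web height is 374 mm.

Two wide flanges with a thin centred web — an I-beam. Overall 418 mm minus two 22 mm flanges gives a web of 418 − 2·22 = 374 mm.


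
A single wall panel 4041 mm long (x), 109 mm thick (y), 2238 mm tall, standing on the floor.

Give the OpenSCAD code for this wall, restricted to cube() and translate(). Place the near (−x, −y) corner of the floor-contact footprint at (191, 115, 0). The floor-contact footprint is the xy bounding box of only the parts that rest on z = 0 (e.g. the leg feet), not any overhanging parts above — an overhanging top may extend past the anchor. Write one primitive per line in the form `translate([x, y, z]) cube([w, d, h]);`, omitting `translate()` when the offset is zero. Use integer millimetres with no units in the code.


translate([191, 115, 0]) cube([4041, 109, 2238]);
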